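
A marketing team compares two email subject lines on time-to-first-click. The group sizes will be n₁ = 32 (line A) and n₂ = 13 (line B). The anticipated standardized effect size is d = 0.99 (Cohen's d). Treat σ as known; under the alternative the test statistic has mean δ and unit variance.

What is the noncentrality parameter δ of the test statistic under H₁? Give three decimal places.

The noncentrality parameter scales effect size by the design's sample-size factor: δ = d / √(1/n₁ + 1/n₂) = 0.99 / √(1/32 + 1/13) = 3.0101

δ ≈ 3.010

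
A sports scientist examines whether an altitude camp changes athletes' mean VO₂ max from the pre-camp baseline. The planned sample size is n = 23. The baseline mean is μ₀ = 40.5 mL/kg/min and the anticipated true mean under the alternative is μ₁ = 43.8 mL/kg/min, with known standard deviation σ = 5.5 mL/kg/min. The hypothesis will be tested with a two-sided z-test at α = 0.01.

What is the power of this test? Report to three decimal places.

Standardized effect: d = |μ₁ − μ₀| / σ = |43.8 − 40.5| / 5.5 = 0.6000
Noncentrality parameter: δ = d·√n = 0.6000 × √23 = 2.8775
Critical value for a two-sided test at α = 0.01: z_{α/2} = 2.576.
Power = Φ(δ − 2.576) + Φ(−δ − 2.576) = Φ(0.302) + Φ(-5.453) = 0.6185 + 0.0000 = 0.6185.

Power ≈ 0.619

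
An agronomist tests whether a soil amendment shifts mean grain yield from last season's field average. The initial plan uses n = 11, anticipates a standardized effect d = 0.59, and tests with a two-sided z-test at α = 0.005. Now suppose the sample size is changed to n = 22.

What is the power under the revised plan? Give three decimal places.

With n = 22: δ = d·√n = 0.59 × √22 = 2.7673. Critical value z_{0.0025} = 2.807.
Revised power = Φ(δ − 2.807) + Φ(−δ − 2.807) = Φ(-0.040) + Φ(-5.574) = 0.4842 + 0.0000 = 0.4842.

Power ≈ 0.484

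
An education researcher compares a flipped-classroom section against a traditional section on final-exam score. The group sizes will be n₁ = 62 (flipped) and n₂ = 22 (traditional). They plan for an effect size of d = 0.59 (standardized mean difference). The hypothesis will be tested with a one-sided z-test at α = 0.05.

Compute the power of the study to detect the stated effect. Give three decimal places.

Power ≈ 0.768

Noncentrality parameter: δ = d / √(1/n₁ + 1/n₂) = 0.59 / √(1/62 + 1/22) = 2.3775
Critical value for a one-sided test at α = 0.05: z_α = 1.645.
Power = Φ(δ − 1.645) = Φ(0.733) = 0.7681.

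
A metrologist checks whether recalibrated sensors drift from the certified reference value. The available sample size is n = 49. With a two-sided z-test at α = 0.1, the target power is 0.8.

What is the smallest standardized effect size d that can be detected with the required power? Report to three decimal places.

Need Φ(δ − 1.645) = 0.8, so δ = 1.645 + 0.842 = 2.486.
(Lower-tail contribution to power is negligible for δ > 0.)
δ = d·√n ⇒ d = δ/√n = 2.486/√49 = 0.3552.

d ≈ 0.355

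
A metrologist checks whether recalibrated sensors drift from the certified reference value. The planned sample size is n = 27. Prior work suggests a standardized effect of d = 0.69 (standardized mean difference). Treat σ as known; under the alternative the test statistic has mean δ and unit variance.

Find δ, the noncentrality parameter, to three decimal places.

δ = d·√n = 0.69 × √27 = 3.5853

δ ≈ 3.585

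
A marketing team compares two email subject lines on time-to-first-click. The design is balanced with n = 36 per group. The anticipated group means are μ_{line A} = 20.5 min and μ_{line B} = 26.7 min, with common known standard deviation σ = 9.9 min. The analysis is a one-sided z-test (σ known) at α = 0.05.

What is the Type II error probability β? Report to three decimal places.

β ≈ 0.156

Standardized effect: d = |μ_{line A} − μ_{line B}| / σ = |20.5 − 26.7| / 9.9 = 0.6263
Noncentrality parameter: δ = d·√(n/2) = 0.6263 × √(36/2) = 2.6570
Critical value for a one-sided test at α = 0.05: z_α = 1.645.
Power = Φ(δ − 1.645) = Φ(1.012) = 0.8443.
Type II error: β = 1 − power = 1 − 0.8443 = 0.1557.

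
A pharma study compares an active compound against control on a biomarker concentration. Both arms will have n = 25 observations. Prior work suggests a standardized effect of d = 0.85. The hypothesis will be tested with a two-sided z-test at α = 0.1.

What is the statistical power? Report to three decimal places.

Power ≈ 0.913

Noncentrality parameter: δ = d·√(n/2) = 0.85 × √(25/2) = 3.0052
Critical value for a two-sided test at α = 0.1: z_{α/2} = 1.645.
Power = Φ(δ − 1.645) + Φ(−δ − 1.645) = Φ(1.360) + Φ(-4.650) = 0.9131 + 0.0000 = 0.9131.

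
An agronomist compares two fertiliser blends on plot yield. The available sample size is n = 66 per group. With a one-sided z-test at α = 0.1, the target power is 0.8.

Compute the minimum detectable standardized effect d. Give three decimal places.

Required noncentrality: δ = z_{0.1} + z_{0.20} = 1.282 + 0.842 = 2.123.
δ = d·√(n/2) ⇒ d = δ/√(n/2) = 2.123/√(66/2) = 0.3696.

d ≈ 0.370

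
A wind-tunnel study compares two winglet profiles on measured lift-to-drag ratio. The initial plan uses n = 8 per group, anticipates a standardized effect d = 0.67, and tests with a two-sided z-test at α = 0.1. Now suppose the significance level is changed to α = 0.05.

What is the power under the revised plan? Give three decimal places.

δ = d·√(n/2) = 0.67 × √(8/2) = 1.3400 (unchanged). New critical value: z_{0.025} = 1.960.
Revised power = Φ(δ − 1.960) + Φ(−δ − 1.960) = Φ(-0.620) + Φ(-3.300) = 0.2676 + 0.0005 = 0.2681.

Power ≈ 0.268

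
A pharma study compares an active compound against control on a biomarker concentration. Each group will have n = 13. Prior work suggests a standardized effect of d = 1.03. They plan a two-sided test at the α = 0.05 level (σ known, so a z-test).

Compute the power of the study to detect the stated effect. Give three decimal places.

Noncentrality parameter: δ = d·√(n/2) = 1.03 × √(13/2) = 2.6260
Critical value for a two-sided test at α = 0.05: z_{α/2} = 1.960.
Power = Φ(δ − 1.960) + Φ(−δ − 1.960) = Φ(0.666) + Φ(-4.586) = 0.7473 + 0.0000 = 0.7473.

Power ≈ 0.747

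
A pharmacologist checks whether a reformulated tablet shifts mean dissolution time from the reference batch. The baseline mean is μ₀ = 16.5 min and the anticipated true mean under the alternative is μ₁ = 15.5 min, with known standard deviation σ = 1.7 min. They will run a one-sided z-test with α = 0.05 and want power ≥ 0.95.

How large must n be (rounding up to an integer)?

Standardized effect: d = |μ₁ − μ₀| / σ = |15.5 − 16.5| / 1.7 = 0.5882
For power 0.95 need Φ(δ − z_{0.05}) = 0.95, so δ = z_{0.05} + z_{0.05} = 1.645 + 1.645 = 3.290.
δ = d·√n ⇒ n = (δ/d)² = (3.290 / 0.5882)² = 31.28.
Round up to the next whole unit.

n = 32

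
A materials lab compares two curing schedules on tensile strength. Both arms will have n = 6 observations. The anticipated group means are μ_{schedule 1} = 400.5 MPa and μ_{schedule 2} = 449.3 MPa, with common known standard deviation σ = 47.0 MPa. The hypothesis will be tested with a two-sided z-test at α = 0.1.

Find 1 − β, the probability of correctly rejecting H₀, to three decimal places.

Power ≈ 0.561

Standardized effect: d = |μ_{schedule 1} − μ_{schedule 2}| / σ = |400.5 − 449.3| / 47.0 = 1.0383
Noncentrality parameter: δ = d·√(n/2) = 1.0383 × √(6/2) = 1.7984
Critical value for a two-sided test at α = 0.1: z_{α/2} = 1.645.
Power = Φ(δ − 1.645) + Φ(−δ − 1.645) = Φ(0.154) + Φ(-3.443) = 0.5610 + 0.0003 = 0.5613.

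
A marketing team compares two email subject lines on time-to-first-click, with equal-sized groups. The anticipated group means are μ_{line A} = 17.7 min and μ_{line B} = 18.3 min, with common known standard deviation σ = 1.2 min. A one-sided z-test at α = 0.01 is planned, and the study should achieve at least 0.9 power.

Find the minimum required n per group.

n = 105 per group

Standardized effect: d = |μ_{line A} − μ_{line B}| / σ = |17.7 − 18.3| / 1.2 = 0.5000
For power 0.9 need Φ(δ − z_{0.01}) = 0.9, so δ = z_{0.01} + z_{0.10} = 2.326 + 1.282 = 3.608.
δ = d·√(n/2) ⇒ n = 2(δ/d)² = 2 × (3.608 / 0.5000)² = 104.14.
Round up to the next whole unit.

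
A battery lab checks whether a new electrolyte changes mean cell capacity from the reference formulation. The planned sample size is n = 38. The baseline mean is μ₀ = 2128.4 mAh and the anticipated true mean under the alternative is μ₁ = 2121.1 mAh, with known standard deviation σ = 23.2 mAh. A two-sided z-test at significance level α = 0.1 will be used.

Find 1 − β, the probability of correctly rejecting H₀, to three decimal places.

Standardized effect: d = |μ₁ − μ₀| / σ = |2121.1 − 2128.4| / 23.2 = 0.3147
Noncentrality parameter: δ = d·√n = 0.3147 × √38 = 1.9397
Critical value for a two-sided test at α = 0.1: z_{α/2} = 1.645.
Power = Φ(δ − 1.645) + Φ(−δ − 1.645) = Φ(0.295) + Φ(-3.585) = 0.6159 + 0.0002 = 0.6161.

Power ≈ 0.616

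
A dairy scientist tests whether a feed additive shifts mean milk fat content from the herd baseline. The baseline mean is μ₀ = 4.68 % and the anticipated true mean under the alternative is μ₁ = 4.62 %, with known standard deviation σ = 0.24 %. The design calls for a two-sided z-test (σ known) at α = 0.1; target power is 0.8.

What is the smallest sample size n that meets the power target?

Standardized effect: d = |μ₁ − μ₀| / σ = |4.62 − 4.68| / 0.24 = 0.2500
Set Φ(δ − 1.645) = 0.8; then δ − 1.645 = Φ⁻¹(0.8) = 0.842, giving δ = 2.486.
(The Φ(−δ − z_{α/2}) term is vanishingly small for δ > 0 and is dropped in the standard sample-size formula.)
δ = d·√n ⇒ n = (δ/d)² = (2.486 / 0.2500)² = 98.92.
Rounding up, n = 99.

n = 99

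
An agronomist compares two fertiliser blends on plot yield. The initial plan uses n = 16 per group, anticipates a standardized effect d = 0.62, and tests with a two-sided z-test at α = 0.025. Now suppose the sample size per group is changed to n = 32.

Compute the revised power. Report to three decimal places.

With n = 32 per group: δ = d·√(n/2) = 0.62 × √(32/2) = 2.4800. Critical value z_{0.0125} = 2.241.
Revised power = Φ(δ − 2.241) + Φ(−δ − 2.241) = Φ(0.239) + Φ(-4.721) = 0.5943 + 0.0000 = 0.5943.

Power ≈ 0.594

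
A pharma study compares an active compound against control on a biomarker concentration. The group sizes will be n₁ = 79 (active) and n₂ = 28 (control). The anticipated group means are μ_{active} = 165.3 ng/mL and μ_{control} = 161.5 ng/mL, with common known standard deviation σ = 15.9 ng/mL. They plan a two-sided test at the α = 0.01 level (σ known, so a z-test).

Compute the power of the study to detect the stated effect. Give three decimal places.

Standardized effect: d = |μ_{active} − μ_{control}| / σ = |165.3 − 161.5| / 15.9 = 0.2390
Noncentrality parameter: δ = d / √(1/n₁ + 1/n₂) = 0.2390 / √(1/79 + 1/28) = 1.0866
Two-sided α = 0.01 → critical value z_{0.005} = 2.576.
Power = Φ(δ − 2.576) + Φ(−δ − 2.576) = Φ(-1.489) + Φ(-3.662) = 0.0682 + 0.0001 = 0.0683.

Power ≈ 0.068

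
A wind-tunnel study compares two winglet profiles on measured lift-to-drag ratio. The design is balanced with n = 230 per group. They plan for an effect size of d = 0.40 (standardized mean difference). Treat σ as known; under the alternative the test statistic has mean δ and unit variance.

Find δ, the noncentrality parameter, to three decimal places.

δ = d·√(n/2) = 0.40 × √(230/2) = 4.2895

δ ≈ 4.290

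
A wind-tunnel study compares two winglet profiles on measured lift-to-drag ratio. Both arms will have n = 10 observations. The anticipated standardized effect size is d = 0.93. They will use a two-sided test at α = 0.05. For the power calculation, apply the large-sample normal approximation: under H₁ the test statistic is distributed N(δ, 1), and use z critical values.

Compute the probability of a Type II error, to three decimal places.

β ≈ 0.452

Noncentrality parameter: δ = d·√(n/2) = 0.93 × √(10/2) = 2.0795
Critical value for a two-sided test at α = 0.05: z_{α/2} = 1.960.
Power = Φ(δ − 1.960) + Φ(−δ − 1.960) = Φ(0.120) + Φ(-4.040) = 0.5476 + 0.0000 = 0.5476.
Type II error: β = 1 − power = 1 − 0.5476 = 0.4524.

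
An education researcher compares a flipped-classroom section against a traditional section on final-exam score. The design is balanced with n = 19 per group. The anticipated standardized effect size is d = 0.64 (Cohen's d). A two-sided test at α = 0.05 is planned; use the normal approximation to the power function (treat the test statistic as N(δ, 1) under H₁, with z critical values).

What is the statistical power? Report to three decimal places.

Noncentrality parameter: δ = d·√(n/2) = 0.64 × √(19/2) = 1.9726
Two-sided α = 0.05 → critical value z_{0.025} = 1.960.
Power = Φ(δ − 1.960) + Φ(−δ − 1.960) = Φ(0.013) + Φ(-3.933) = 0.5050 + 0.0000 = 0.5051.

Power ≈ 0.505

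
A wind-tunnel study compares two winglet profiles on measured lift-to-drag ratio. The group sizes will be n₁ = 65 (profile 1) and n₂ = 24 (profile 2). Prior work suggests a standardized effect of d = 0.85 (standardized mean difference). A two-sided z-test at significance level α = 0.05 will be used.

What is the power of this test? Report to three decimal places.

Power ≈ 0.945

Noncentrality parameter: δ = d / √(1/n₁ + 1/n₂) = 0.85 / √(1/65 + 1/24) = 3.5587
Two-sided α = 0.05 → critical value z_{0.025} = 1.960.
Power = Φ(δ − 1.960) + Φ(−δ − 1.960) = Φ(1.599) + Φ(-5.519) = 0.9451 + 0.0000 = 0.9451.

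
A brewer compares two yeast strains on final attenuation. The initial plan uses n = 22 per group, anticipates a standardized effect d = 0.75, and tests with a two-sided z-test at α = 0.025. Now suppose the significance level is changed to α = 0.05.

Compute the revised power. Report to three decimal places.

δ = d·√(n/2) = 0.75 × √(22/2) = 2.4875 (unchanged). New critical value: z_{0.025} = 1.960.
Revised power = Φ(δ − 1.960) + Φ(−δ − 1.960) = Φ(0.528) + Φ(-4.447) = 0.7011 + 0.0000 = 0.7011.

Power ≈ 0.701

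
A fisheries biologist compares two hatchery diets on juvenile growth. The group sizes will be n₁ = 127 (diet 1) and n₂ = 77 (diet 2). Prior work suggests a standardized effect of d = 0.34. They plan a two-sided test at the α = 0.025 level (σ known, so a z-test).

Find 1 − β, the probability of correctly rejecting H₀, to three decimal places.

Noncentrality parameter: δ = d / √(1/n₁ + 1/n₂) = 0.34 / √(1/127 + 1/77) = 2.3540
Two-sided α = 0.025 → critical value z_{0.0125} = 2.241.
Power = Φ(δ − 2.241) + Φ(−δ − 2.241) = Φ(0.113) + Φ(-4.595) = 0.5448 + 0.0000 = 0.5448.

Power ≈ 0.545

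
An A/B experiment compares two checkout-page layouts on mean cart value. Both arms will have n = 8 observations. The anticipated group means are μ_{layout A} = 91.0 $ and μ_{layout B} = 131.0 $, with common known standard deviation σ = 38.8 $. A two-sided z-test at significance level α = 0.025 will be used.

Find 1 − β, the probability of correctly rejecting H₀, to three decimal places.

Power ≈ 0.429

Standardized effect: d = |μ_{layout A} − μ_{layout B}| / σ = |91.0 − 131.0| / 38.8 = 1.0309
Noncentrality parameter: δ = d·√(n/2) = 1.0309 × √(8/2) = 2.0619
Critical value for a two-sided test at α = 0.025: z_{α/2} = 2.241.
Power = Φ(δ − 2.241) + Φ(−δ − 2.241) = Φ(-0.180) + Φ(-4.303) = 0.4288 + 0.0000 = 0.4288.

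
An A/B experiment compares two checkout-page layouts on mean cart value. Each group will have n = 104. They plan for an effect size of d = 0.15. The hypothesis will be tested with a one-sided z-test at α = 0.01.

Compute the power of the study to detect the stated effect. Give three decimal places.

Noncentrality parameter: δ = d·√(n/2) = 0.15 × √(104/2) = 1.0817
Critical value for a one-sided test at α = 0.01: z_α = 2.326.
Power = Φ(δ − 2.326) = Φ(-1.245) = 0.1066.

Power ≈ 0.107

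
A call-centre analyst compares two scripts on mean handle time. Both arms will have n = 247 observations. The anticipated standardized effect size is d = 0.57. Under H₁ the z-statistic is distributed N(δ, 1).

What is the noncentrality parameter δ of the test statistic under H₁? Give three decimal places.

δ ≈ 6.334

δ = d·√(n/2) = 0.57 × √(247/2) = 6.3344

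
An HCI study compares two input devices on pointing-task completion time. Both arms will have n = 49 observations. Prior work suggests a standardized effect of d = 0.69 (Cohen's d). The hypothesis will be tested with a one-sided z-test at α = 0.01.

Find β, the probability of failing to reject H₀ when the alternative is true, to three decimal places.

β ≈ 0.138

Noncentrality parameter: δ = d·√(n/2) = 0.69 × √(49/2) = 3.4153
Critical value for a one-sided test at α = 0.01: z_α = 2.326.
Power = Φ(δ − 2.326) = Φ(1.089) = 0.8619.
Type II error: β = 1 − power = 1 − 0.8619 = 0.1381.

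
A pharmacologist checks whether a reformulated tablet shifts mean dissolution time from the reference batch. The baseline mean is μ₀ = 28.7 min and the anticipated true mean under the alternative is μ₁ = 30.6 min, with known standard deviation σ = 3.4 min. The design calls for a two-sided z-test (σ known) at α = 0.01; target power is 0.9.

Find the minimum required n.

Standardized effect: d = |μ₁ − μ₀| / σ = |30.6 − 28.7| / 3.4 = 0.5588
For power 0.9 need Φ(δ − z_{0.005}) = 0.9, so δ = z_{0.005} + z_{0.10} = 2.576 + 1.282 = 3.857.
(Ignoring the negligible lower-tail rejection probability gives the usual closed-form inversion.)
δ = d·√n ⇒ n = (δ/d)² = (3.857 / 0.5588)² = 47.65.
Round up to the next whole unit.

n = 48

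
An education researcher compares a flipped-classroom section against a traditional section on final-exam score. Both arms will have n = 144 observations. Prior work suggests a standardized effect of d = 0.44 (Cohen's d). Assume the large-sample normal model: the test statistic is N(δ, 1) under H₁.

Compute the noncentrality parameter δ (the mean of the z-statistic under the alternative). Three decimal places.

δ ≈ 3.734

The noncentrality parameter scales effect size by the design's sample-size factor: δ = d·√(n/2) = 0.44 × √(144/2) = 3.7335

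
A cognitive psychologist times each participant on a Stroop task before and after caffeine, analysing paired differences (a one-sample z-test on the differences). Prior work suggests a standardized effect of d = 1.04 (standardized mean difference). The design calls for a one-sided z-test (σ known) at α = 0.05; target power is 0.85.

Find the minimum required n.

Set Φ(δ − 1.645) = 0.85; then δ − 1.645 = Φ⁻¹(0.85) = 1.036, giving δ = 2.681.
δ = d·√n ⇒ n = (δ/d)² = (2.681 / 1.04)² = 6.65.
Round up to the next whole unit.

n = 7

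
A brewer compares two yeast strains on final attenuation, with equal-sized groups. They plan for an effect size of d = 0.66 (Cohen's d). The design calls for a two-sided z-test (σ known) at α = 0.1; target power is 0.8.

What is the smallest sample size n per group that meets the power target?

For power 0.8 need Φ(δ − z_{0.05}) = 0.8, so δ = z_{0.05} + z_{0.20} = 1.645 + 0.842 = 2.486.
(For δ > 0 the lower-tail rejection region contributes negligibly to power, so the one-term inversion is standard.)
δ = d·√(n/2) ⇒ n = 2(δ/d)² = 2 × (2.486 / 0.66)² = 28.39.
Rounding up, n = 29 per group.

n = 29 per group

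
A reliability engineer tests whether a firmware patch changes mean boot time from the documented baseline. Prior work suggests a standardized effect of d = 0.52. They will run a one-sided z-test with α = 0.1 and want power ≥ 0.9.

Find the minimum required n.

Set Φ(δ − 1.282) = 0.9; then δ − 1.282 = Φ⁻¹(0.9) = 1.282, giving δ = 2.563.
δ = d·√n ⇒ n = (δ/d)² = (2.563 / 0.52)² = 24.30.
Rounding up, n = 25.

n = 25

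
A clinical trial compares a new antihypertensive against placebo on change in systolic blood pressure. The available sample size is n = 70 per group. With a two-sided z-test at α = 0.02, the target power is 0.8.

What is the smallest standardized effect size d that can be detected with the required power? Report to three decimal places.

d ≈ 0.535

Need Φ(δ − 2.326) = 0.8, so δ = 2.326 + 0.842 = 3.168.
(Lower-tail contribution to power is negligible for δ > 0.)
δ = d·√(n/2) ⇒ d = δ/√(n/2) = 3.168/√(70/2) = 0.5355.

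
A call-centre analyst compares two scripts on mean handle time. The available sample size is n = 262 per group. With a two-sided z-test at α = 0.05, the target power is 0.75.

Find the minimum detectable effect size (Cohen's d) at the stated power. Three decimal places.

Need Φ(δ − 1.960) = 0.75, so δ = 1.960 + 0.674 = 2.634.
(Lower-tail contribution to power is negligible for δ > 0.)
δ = d·√(n/2) ⇒ d = δ/√(n/2) = 2.634/√(262/2) = 0.2302.

d ≈ 0.230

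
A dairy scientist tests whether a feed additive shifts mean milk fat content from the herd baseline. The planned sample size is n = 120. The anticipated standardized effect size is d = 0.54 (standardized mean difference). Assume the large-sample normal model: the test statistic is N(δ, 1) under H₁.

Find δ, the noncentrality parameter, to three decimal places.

The noncentrality parameter scales effect size by the design's sample-size factor: δ = d·√n = 0.54 × √120 = 5.9154

δ ≈ 5.915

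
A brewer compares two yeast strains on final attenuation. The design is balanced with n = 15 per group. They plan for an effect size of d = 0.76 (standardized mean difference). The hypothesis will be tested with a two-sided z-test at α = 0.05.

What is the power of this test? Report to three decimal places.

Noncentrality parameter: δ = d·√(n/2) = 0.76 × √(15/2) = 2.0813
Critical value for a two-sided test at α = 0.05: z_{α/2} = 1.960.
Power = Φ(δ − 1.960) + Φ(−δ − 1.960) = Φ(0.121) + Φ(-4.041) = 0.5483 + 0.0000 = 0.5483.

Power ≈ 0.548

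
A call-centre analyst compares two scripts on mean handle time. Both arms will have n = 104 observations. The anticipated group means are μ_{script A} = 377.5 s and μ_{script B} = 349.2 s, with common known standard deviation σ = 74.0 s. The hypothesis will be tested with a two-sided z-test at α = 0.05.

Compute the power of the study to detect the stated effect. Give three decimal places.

Power ≈ 0.788

Standardized effect: d = |μ_{script A} − μ_{script B}| / σ = |377.5 − 349.2| / 74.0 = 0.3824
Noncentrality parameter: δ = d·√(n/2) = 0.3824 × √(104/2) = 2.7578
Critical value for a two-sided test at α = 0.05: z_{α/2} = 1.960.
Power = Φ(δ − 1.960) + Φ(−δ − 1.960) = Φ(0.798) + Φ(-4.718) = 0.7875 + 0.0000 = 0.7875.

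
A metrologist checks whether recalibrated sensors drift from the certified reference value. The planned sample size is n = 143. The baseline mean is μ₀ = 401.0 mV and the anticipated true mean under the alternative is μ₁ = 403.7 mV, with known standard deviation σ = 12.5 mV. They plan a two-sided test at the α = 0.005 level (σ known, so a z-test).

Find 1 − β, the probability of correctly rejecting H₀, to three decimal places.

Power ≈ 0.411

Standardized effect: d = |μ₁ − μ₀| / σ = |403.7 − 401.0| / 12.5 = 0.2160
Noncentrality parameter: δ = d·√n = 0.2160 × √143 = 2.5830
Two-sided α = 0.005 → critical value z_{0.0025} = 2.807.
Power = Φ(δ − 2.807) + Φ(−δ − 2.807) = Φ(-0.224) + Φ(-5.390) = 0.4114 + 0.0000 = 0.4114.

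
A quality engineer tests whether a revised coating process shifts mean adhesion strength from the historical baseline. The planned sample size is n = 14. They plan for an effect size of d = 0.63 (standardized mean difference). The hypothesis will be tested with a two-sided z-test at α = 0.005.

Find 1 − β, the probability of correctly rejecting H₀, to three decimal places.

Power ≈ 0.326

Noncentrality parameter: δ = d·√n = 0.63 × √14 = 2.3572
Critical value for a two-sided test at α = 0.005: z_{α/2} = 2.807.
Power = Φ(δ − 2.807) + Φ(−δ − 2.807) = Φ(-0.450) + Φ(-5.164) = 0.3264 + 0.0000 = 0.3264.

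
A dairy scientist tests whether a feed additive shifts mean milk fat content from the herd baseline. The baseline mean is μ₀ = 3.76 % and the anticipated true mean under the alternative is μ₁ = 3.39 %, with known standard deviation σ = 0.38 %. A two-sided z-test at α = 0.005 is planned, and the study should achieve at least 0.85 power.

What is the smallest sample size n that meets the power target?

Standardized effect: d = |μ₁ − μ₀| / σ = |3.39 − 3.76| / 0.38 = 0.9737
Set Φ(δ − 2.807) = 0.85; then δ − 2.807 = Φ⁻¹(0.85) = 1.036, giving δ = 3.843.
(Ignoring the negligible lower-tail rejection probability gives the usual closed-form inversion.)
δ = d·√n ⇒ n = (δ/d)² = (3.843 / 0.9737)² = 15.58.
Round up to the next whole unit.

n = 16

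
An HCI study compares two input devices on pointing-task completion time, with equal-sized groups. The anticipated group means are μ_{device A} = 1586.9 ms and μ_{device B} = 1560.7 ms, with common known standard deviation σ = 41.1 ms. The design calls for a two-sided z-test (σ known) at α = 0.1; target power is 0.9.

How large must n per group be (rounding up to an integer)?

Standardized effect: d = |μ_{device A} − μ_{device B}| / σ = |1586.9 − 1560.7| / 41.1 = 0.6375
Set Φ(δ − 1.645) = 0.9; then δ − 1.645 = Φ⁻¹(0.9) = 1.282, giving δ = 2.926.
(The Φ(−δ − z_{α/2}) term is vanishingly small for δ > 0 and is dropped in the standard sample-size formula.)
δ = d·√(n/2) ⇒ n = 2(δ/d)² = 2 × (2.926 / 0.6375)² = 42.15.
Rounding up, n = 43 per group.

n = 43 per group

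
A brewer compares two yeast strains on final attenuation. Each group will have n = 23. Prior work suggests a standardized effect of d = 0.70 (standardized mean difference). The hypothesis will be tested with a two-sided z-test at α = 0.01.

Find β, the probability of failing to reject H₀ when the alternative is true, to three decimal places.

β ≈ 0.580

Noncentrality parameter: δ = d·√(n/2) = 0.70 × √(23/2) = 2.3738
Two-sided α = 0.01 → critical value z_{0.005} = 2.576.
Power = Φ(δ − 2.576) + Φ(−δ − 2.576) = Φ(-0.202) + Φ(-4.950) = 0.4200 + 0.0000 = 0.4200.
Type II error: β = 1 − power = 1 − 0.4200 = 0.5800.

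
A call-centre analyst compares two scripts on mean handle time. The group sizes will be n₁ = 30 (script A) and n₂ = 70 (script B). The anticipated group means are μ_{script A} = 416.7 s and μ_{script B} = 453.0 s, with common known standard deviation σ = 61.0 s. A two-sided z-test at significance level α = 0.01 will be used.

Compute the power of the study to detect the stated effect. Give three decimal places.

Standardized effect: d = |μ_{script A} − μ_{script B}| / σ = |416.7 − 453.0| / 61.0 = 0.5951
Noncentrality parameter: δ = d / √(1/n₁ + 1/n₂) = 0.5951 / √(1/30 + 1/70) = 2.7270
Two-sided α = 0.01 → critical value z_{0.005} = 2.576.
Power = Φ(δ − 2.576) + Φ(−δ − 2.576) = Φ(0.151) + Φ(-5.303) = 0.5601 + 0.0000 = 0.5601.

Power ≈ 0.560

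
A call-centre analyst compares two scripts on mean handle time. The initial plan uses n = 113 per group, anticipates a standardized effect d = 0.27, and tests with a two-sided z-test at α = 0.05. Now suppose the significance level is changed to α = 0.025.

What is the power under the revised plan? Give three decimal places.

Power ≈ 0.416

δ = d·√(n/2) = 0.27 × √(113/2) = 2.0295 (unchanged). New critical value: z_{0.0125} = 2.241.
Revised power = Φ(δ − 2.241) + Φ(−δ − 2.241) = Φ(-0.212) + Φ(-4.271) = 0.4161 + 0.0000 = 0.4161.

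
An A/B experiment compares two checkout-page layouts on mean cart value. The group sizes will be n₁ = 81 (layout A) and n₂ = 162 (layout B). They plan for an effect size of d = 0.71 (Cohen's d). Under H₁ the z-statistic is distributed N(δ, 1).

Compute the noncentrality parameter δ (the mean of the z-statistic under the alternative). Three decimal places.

δ = d / √(1/n₁ + 1/n₂) = 0.71 / √(1/81 + 1/162) = 5.2174

δ ≈ 5.217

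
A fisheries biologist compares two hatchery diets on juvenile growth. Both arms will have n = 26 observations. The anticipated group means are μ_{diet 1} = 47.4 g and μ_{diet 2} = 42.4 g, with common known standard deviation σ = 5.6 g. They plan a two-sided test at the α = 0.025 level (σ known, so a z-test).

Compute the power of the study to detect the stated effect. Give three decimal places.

Power ≈ 0.836

Standardized effect: d = |μ_{diet 1} − μ_{diet 2}| / σ = |47.4 − 42.4| / 5.6 = 0.8929
Noncentrality parameter: λ = d·√(n/2) = 0.8929 × √(26/2) = 3.2192
Critical value for a two-sided test at α = 0.025: z_{α/2} = 2.241.
Power = Φ(λ − 2.241) + Φ(−λ − 2.241) = Φ(0.978) + Φ(-5.461) = 0.8359 + 0.0000 = 0.8359.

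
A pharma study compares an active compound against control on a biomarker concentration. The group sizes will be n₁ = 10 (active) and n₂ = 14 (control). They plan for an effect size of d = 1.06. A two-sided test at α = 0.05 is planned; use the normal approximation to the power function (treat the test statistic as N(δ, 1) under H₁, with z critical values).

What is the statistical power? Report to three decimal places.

Noncentrality parameter: δ = d / √(1/n₁ + 1/n₂) = 1.06 / √(1/10 + 1/14) = 2.5601
Two-sided α = 0.05 → critical value z_{0.025} = 1.960.
Power = Φ(δ − 1.960) + Φ(−δ − 1.960) = Φ(0.600) + Φ(-4.520) = 0.7258 + 0.0000 = 0.7258.

Power ≈ 0.726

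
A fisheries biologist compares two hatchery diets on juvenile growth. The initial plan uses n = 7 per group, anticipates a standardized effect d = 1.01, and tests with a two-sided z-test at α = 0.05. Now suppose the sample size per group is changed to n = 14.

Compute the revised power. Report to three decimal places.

With n = 14 per group: δ = d·√(n/2) = 1.01 × √(14/2) = 2.6722. Critical value z_{0.025} = 1.960.
Revised power = Φ(δ − 1.960) + Φ(−δ − 1.960) = Φ(0.712) + Φ(-4.632) = 0.7618 + 0.0000 = 0.7618.

Power ≈ 0.762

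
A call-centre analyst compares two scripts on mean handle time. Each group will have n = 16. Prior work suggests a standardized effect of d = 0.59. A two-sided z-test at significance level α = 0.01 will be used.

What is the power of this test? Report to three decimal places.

Noncentrality parameter: δ = d·√(n/2) = 0.59 × √(16/2) = 1.6688
Two-sided α = 0.01 → critical value z_{0.005} = 2.576.
Power = Φ(δ − 2.576) + Φ(−δ − 2.576) = Φ(-0.907) + Φ(-4.245) = 0.1822 + 0.0000 = 0.1822.

Power ≈ 0.182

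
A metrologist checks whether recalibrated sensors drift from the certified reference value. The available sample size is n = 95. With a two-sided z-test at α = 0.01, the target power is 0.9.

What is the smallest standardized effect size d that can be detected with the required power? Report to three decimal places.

d ≈ 0.396

Required noncentrality: δ = z_{0.005} + z_{0.10} = 2.576 + 1.282 = 3.857.
(The second rejection-region term Φ(−δ − z_{α/2}) is negligible and dropped.)
δ = d·√n ⇒ d = δ/√n = 3.857/√95 = 0.3958.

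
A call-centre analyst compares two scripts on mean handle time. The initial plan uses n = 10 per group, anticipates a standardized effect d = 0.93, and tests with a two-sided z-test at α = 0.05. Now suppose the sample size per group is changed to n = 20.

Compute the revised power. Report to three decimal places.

With n = 20 per group: δ = d·√(n/2) = 0.93 × √(20/2) = 2.9409. Critical value z_{0.025} = 1.960.
Revised power = Φ(δ − 1.960) + Φ(−δ − 1.960) = Φ(0.981) + Φ(-4.901) = 0.8367 + 0.0000 = 0.8367.

Power ≈ 0.837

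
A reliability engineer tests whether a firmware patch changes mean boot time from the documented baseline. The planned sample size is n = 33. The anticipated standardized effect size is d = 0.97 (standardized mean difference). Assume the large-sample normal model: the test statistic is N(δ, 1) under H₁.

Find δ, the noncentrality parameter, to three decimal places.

δ ≈ 5.572

δ = d·√n = 0.97 × √33 = 5.5722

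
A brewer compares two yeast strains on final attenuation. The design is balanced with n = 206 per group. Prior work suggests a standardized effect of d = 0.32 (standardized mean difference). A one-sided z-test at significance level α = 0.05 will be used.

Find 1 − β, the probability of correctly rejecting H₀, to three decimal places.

Power ≈ 0.946

Noncentrality parameter: δ = d·√(n/2) = 0.32 × √(206/2) = 3.2476
One-sided α = 0.05 → critical value z_{0.05} = 1.645.
Power = P(Z > 1.645 − δ) = Φ(1.603) = 0.9455.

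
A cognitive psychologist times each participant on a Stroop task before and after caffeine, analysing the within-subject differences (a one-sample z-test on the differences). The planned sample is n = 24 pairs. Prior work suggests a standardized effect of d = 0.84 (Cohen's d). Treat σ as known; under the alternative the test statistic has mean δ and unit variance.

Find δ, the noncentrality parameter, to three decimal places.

δ = d·√n = 0.84 × √24 = 4.1151

δ ≈ 4.115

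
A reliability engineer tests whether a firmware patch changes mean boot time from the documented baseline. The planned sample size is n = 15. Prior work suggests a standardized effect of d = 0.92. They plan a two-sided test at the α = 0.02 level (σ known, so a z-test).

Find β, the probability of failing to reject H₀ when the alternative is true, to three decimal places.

Noncentrality parameter: δ = d·√n = 0.92 × √15 = 3.5631
Critical value for a two-sided test at α = 0.02: z_{α/2} = 2.326.
Power = Φ(δ − 2.326) + Φ(−δ − 2.326) = Φ(1.237) + Φ(-5.889) = 0.8919 + 0.0000 = 0.8919.
Type II error: β = 1 − power = 1 − 0.8919 = 0.1081.

β ≈ 0.108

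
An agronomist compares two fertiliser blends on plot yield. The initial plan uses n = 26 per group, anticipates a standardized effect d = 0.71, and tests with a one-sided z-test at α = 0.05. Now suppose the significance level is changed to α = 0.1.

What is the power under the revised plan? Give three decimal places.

Power ≈ 0.899

δ = d·√(n/2) = 0.71 × √(26/2) = 2.5599 (unchanged). New critical value: z_{0.1} = 1.282.
Revised power = P(Z > 1.282 − δ) = Φ(1.278) = 0.8994.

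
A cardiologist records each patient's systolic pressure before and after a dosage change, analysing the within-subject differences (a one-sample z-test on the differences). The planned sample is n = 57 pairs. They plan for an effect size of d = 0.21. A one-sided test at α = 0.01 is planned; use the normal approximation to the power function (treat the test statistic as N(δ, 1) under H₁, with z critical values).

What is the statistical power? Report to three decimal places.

Noncentrality parameter: λ = d·√n = 0.21 × √57 = 1.5855
Critical value for a one-sided test at α = 0.01: z_α = 2.326.
Power = Φ(λ − 2.326) = Φ(-0.741) = 0.2294.

Power ≈ 0.229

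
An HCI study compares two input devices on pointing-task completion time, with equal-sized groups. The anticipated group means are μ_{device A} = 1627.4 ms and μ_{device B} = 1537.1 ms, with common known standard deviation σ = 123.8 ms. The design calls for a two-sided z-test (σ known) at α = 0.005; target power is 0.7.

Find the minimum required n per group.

n = 42 per group

Standardized effect: d = |μ_{device A} − μ_{device B}| / σ = |1627.4 − 1537.1| / 123.8 = 0.7294
For power 0.7 need Φ(δ − z_{0.0025}) = 0.7, so δ = z_{0.0025} + z_{0.30} = 2.807 + 0.524 = 3.331.
(For δ > 0 the lower-tail rejection region contributes negligibly to power, so the one-term inversion is standard.)
δ = d·√(n/2) ⇒ n = 2(δ/d)² = 2 × (3.331 / 0.7294)² = 41.72.
Round up to the next whole unit.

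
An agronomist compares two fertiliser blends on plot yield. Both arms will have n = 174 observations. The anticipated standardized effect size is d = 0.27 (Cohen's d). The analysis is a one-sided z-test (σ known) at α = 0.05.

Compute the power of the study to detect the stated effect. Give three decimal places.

Noncentrality parameter: δ = d·√(n/2) = 0.27 × √(174/2) = 2.5184
Critical value for a one-sided test at α = 0.05: z_α = 1.645.
Power = Φ(δ − 1.645) = Φ(0.874) = 0.8088.

Power ≈ 0.809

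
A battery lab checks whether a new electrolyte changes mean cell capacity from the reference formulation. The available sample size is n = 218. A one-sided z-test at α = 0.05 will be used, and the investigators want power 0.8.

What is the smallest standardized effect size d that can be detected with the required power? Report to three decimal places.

Need Φ(δ − 1.645) = 0.8, so δ = 1.645 + 0.842 = 2.486.
δ = d·√n ⇒ d = δ/√n = 2.486/√218 = 0.1684.

d ≈ 0.168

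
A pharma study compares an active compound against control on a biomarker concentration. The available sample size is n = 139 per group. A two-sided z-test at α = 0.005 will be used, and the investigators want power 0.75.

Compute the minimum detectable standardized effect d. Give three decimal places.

Required noncentrality: δ = z_{0.0025} + z_{0.25} = 2.807 + 0.674 = 3.482.
(Lower-tail contribution to power is negligible for δ > 0.)
δ = d·√(n/2) ⇒ d = δ/√(n/2) = 3.482/√(139/2) = 0.4176.

d ≈ 0.418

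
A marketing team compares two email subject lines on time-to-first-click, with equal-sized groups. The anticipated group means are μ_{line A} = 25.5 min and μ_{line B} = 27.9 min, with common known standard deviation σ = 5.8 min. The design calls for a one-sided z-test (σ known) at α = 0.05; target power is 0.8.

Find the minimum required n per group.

n = 73 per group

Standardized effect: d = |μ_{line A} − μ_{line B}| / σ = |25.5 − 27.9| / 5.8 = 0.4138
Set Φ(δ − 1.645) = 0.8; then δ − 1.645 = Φ⁻¹(0.8) = 0.842, giving δ = 2.486.
δ = d·√(n/2) ⇒ n = 2(δ/d)² = 2 × (2.486 / 0.4138)² = 72.22.
Rounding up, n = 73 per group.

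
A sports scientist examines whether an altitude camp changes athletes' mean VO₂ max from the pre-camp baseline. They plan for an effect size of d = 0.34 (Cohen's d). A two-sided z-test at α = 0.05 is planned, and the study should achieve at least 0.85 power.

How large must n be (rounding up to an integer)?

Set Φ(δ − 1.960) = 0.85; then δ − 1.960 = Φ⁻¹(0.85) = 1.036, giving δ = 2.996.
(The Φ(−δ − z_{α/2}) term is vanishingly small for δ > 0 and is dropped in the standard sample-size formula.)
δ = d·√n ⇒ n = (δ/d)² = (2.996 / 0.34)² = 77.67.
Rounding up, n = 78.

n = 78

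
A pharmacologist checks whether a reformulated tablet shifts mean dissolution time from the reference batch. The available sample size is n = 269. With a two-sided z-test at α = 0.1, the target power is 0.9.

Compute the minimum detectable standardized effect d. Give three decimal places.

Need Φ(δ − 1.645) = 0.9, so δ = 1.645 + 1.282 = 2.926.
(The second rejection-region term Φ(−δ − z_{α/2}) is negligible and dropped.)
δ = d·√n ⇒ d = δ/√n = 2.926/√269 = 0.1784.

d ≈ 0.178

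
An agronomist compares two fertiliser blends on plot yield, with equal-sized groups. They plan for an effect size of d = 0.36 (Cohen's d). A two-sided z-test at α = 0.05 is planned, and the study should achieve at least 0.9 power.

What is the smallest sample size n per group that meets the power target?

For power 0.9 need Φ(δ − z_{0.025}) = 0.9, so δ = z_{0.025} + z_{0.10} = 1.960 + 1.282 = 3.242.
(The Φ(−δ − z_{α/2}) term is vanishingly small for δ > 0 and is dropped in the standard sample-size formula.)
δ = d·√(n/2) ⇒ n = 2(δ/d)² = 2 × (3.242 / 0.36)² = 162.15.
Round up to the next whole unit.

n = 163 per group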